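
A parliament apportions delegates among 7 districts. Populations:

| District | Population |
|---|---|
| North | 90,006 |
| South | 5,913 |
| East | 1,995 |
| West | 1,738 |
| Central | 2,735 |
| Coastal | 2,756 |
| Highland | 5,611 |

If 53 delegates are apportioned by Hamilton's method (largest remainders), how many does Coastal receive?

1

Total 110754; standard divisor 110754/53 ≈ 2089.698.
Standard quotas: North 43.0713, South 2.8296, East 0.9547, West 0.8317, Central 1.3088, Coastal 1.3189, Highland 2.6851.
Lower quotas: North 43, South 2, East 0, West 0, Central 1, Coastal 1, Highland 2 (sum 49, leaving 4 seats).
Remainders in descending order: East 0.9547, West 0.8317, South 0.8296, Highland 0.6851, Coastal 0.3189, Central 0.3088, North 0.0713.
The surplus seats go to East, West, South, Highland.
Coastal receives 1.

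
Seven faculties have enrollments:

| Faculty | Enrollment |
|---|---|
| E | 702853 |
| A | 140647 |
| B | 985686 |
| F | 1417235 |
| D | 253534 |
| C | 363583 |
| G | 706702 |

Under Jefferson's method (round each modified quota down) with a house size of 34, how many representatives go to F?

Standard divisor 4570240/34 ≈ 134418.824; standard quotas: E 5.229, A 1.046, B 7.333, F 10.543, D 1.886, C 2.705, G 5.257.
Rounding down gives 5, 1, 7, 10, 1, 2, 5 = 31 seats, so the divisor must be adjusted.
With modified divisor 122200: modified quotas E 5.752, A 1.151, B 8.066, F 11.598, D 2.075, C 2.975, G 5.783.
Rounding down: E 5, A 1, B 8, F 11, D 2, C 2, G 5 (total 34).
F receives 11.

11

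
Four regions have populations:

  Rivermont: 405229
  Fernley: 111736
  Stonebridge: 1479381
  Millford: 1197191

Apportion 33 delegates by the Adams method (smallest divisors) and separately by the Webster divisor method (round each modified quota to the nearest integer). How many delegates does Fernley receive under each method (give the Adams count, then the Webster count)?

2 and 1

Adams: Rivermont 4, Fernley 2, Stonebridge 15, Millford 12.
Webster: Rivermont 4, Fernley 1, Stonebridge 15, Millford 13.
Fernley gets 2 under Adams and 1 under Webster.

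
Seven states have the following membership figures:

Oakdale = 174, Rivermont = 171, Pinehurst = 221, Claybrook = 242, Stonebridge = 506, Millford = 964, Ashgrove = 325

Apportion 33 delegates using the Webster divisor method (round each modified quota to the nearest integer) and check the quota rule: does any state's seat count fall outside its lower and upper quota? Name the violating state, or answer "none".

none

Standard quotas: Oakdale 2.206, Rivermont 2.168, Pinehurst 2.802, Claybrook 3.068, Stonebridge 6.415, Millford 12.221, Ashgrove 4.120.
Webster allocation: Oakdale 2, Rivermont 2, Pinehurst 3, Claybrook 3, Stonebridge 7, Millford 12, Ashgrove 4.
Every allocation lies between the lower and upper quota.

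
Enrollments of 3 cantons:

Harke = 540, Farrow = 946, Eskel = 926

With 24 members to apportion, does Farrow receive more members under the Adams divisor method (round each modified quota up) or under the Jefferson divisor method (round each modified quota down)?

Adams: Harke 6, Farrow 9, Eskel 9.
Jefferson: Harke 5, Farrow 10, Eskel 9.
Farrow gets 9 under Adams and 10 under Jefferson.

Jefferson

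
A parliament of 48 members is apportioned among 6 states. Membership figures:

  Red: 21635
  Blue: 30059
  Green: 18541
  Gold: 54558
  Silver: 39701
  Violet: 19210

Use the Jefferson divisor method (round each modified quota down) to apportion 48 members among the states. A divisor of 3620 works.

With modified divisor 3620: modified quotas Red 5.977, Blue 8.304, Green 5.122, Gold 15.071, Silver 10.967, Violet 5.307.
Rounding down: Red 5, Blue 8, Green 5, Gold 15, Silver 10, Violet 5 (total 48).

Red=5, Blue=8, Green=5, Gold=15, Silver=10, Violet=5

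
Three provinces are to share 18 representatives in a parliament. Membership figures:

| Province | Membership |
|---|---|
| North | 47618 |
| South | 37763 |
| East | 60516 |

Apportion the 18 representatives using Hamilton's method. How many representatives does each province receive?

North 6, South 5, East 7

The standard divisor is 145897/18 ≈ 8105.389.
Standard quotas: North 5.8749, South 4.6590, East 7.4661.
Lower quotas: North 5, South 4, East 7 (sum 16, leaving 2 seats).
Remainders in descending order: North 0.8749, South 0.6590, East 0.4661.
The surplus seats go to North, South.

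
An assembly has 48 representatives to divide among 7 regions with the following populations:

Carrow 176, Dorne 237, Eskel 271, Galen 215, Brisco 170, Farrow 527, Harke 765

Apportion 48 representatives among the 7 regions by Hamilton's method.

Carrow 4, Dorne 5, Eskel 5, Galen 4, Brisco 3, Farrow 11, Harke 16

The standard divisor is 2361/48 ≈ 49.188.
Standard quotas: Carrow 3.578, Dorne 4.818, Eskel 5.510, Galen 4.371, Brisco 3.456, Farrow 10.714, Harke 15.553.
Lower quotas: Carrow 3, Dorne 4, Eskel 5, Galen 4, Brisco 3, Farrow 10, Harke 15 (sum 44, leaving 4 seats).
Remainders in descending order: Dorne 0.818, Farrow 0.714, Carrow 0.578, Harke 0.553, Eskel 0.510, Brisco 0.456, Galen 0.371.
The surplus seats go to Dorne, Farrow, Carrow, Harke.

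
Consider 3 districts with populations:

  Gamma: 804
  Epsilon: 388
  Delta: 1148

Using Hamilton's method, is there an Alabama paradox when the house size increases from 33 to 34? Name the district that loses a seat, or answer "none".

At 33 seats: Gamma 11, Epsilon 6, Delta 16.
At 34 seats: Gamma 12, Epsilon 5, Delta 17.
Epsilon drops from 6 to 5.

Epsilon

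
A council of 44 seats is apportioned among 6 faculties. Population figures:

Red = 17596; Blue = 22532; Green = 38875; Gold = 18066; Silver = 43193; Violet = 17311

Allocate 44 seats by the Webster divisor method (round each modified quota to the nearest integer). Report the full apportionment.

Standard divisor 157573/44 ≈ 3581.205; standard quotas: Red 4.913, Blue 6.292, Green 10.855, Gold 5.045, Silver 12.061, Violet 4.834.
Rounding to the nearest integer gives Red 5, Blue 6, Green 11, Gold 5, Silver 12, Violet 5 — total 44, matching the house size, so no adjustment is needed.

Red=5, Blue=6, Green=11, Gold=5, Silver=12, Violet=5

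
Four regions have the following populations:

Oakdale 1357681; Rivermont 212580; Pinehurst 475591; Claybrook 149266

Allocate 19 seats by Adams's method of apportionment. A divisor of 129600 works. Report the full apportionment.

With modified divisor 129600: modified quotas Oakdale 10.476, Rivermont 1.640, Pinehurst 3.670, Claybrook 1.152.
Rounding up: Oakdale 11, Rivermont 2, Pinehurst 4, Claybrook 2 (total 19).

Oakdale 11, Rivermont 2, Pinehurst 4, Claybrook 2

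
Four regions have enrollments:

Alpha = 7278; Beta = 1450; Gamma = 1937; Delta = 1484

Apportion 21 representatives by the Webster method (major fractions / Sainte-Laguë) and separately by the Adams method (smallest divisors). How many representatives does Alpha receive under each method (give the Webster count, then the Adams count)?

13 and 12

Webster: Alpha 13, Beta 2, Gamma 3, Delta 3.
Adams: Alpha 12, Beta 3, Gamma 3, Delta 3.
Alpha gets 13 under Webster and 12 under Adams.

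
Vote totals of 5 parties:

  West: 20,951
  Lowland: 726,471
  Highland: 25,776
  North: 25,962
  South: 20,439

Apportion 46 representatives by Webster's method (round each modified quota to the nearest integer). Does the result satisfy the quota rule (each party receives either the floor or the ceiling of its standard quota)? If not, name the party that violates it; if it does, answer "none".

Lowland

Standard quotas: West 1.176, Lowland 40.773, Highland 1.447, North 1.457, South 1.147.
Webster allocation: West 1, Lowland 42, Highland 1, North 1, South 1.
Lowland has quota 40.773 (lower 40, upper 41) but receives 42 — outside the quota interval.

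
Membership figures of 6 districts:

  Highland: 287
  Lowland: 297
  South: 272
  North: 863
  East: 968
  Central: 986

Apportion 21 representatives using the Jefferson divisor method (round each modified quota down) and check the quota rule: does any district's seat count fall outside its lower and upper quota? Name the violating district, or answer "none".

none

Standard quotas: Highland 1.641, Lowland 1.698, South 1.555, North 4.934, East 5.534, Central 5.637.
Jefferson allocation: Highland 1, Lowland 2, South 1, North 5, East 6, Central 6.
Every allocation lies between the lower and upper quota.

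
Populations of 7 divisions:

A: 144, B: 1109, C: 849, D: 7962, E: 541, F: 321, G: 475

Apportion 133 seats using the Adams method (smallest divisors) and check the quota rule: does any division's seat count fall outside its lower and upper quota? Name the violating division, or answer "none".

D

Standard quotas: A 1.680, B 12.937, C 9.904, D 92.882, E 6.311, F 3.745, G 5.541.
Adams allocation: A 2, B 13, C 10, D 91, E 7, F 4, G 6.
D has quota 92.882 (lower 92, upper 93) but receives 91 — outside the quota interval.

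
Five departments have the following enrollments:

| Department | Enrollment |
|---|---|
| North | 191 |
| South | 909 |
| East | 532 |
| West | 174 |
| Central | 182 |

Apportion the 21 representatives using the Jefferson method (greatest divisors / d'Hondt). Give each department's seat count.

North=2, South=10, East=6, West=1, Central=2

Standard divisor 1988/21 ≈ 94.667; standard quotas: North 2.018, South 9.602, East 5.620, West 1.838, Central 1.923.
Rounding down gives 2, 9, 5, 1, 1 = 18 seats, so the divisor must be adjusted.
With modified divisor 88: modified quotas North 2.170, South 10.330, East 6.045, West 1.977, Central 2.068.
Rounding down: North 2, South 10, East 6, West 1, Central 2 (total 21).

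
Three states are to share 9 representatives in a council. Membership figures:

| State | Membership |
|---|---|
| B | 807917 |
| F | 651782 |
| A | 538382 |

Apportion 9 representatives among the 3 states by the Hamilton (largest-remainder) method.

B: 4; F: 3; A: 2

Standard divisor: 1998081 ÷ 9 = 222009.
Standard quotas: B 3.6391, F 2.9358, A 2.4250.
Lower quotas: B 3, F 2, A 2 (sum 7, leaving 2 seats).
Remainders in descending order: F 0.9358, B 0.6391, A 0.4250.
The surplus seats go to F, B.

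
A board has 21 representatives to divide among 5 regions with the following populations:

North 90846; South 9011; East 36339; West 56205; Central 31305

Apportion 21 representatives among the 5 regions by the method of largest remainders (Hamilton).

North 9; South 1; East 3; West 5; Central 3

The standard divisor is 223706/21 ≈ 10652.667.
Standard quotas: North 8.5280, South 0.8459, East 3.4113, West 5.2761, Central 2.9387.
Lower quotas: North 8, South 0, East 3, West 5, Central 2 (sum 18, leaving 3 seats).
Remainders in descending order: Central 0.9387, South 0.8459, North 0.5280, East 0.4113, West 0.2761.
Largest remainders: Central, South, North receive the extra seats.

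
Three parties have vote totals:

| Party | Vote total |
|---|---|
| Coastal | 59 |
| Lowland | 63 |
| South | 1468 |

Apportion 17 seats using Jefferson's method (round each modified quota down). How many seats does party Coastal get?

0

Standard divisor 1590/17 ≈ 93.529; standard quotas: Coastal 0.631, Lowland 0.674, South 15.696.
Rounding down gives 0, 0, 15 = 15 seats, so the divisor must be adjusted.
With modified divisor 84: modified quotas Coastal 0.702, Lowland 0.750, South 17.476.
Rounding down: Coastal 0, Lowland 0, South 17 (total 17).
Coastal receives 0.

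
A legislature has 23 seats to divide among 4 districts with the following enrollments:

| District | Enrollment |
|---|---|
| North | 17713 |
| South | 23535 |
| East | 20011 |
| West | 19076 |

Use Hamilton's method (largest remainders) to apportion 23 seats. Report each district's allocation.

North 5, South 7, East 6, West 5

Total 80335; standard divisor 80335/23 ≈ 3492.826.
Standard quotas: North 5.0713, South 6.7381, East 5.7292, West 5.4615.
Lower quotas: North 5, South 6, East 5, West 5 (sum 21, leaving 2 seats).
Remainders in descending order: South 0.7381, East 0.7292, West 0.4615, North 0.0713.
Largest remainders: South, East receive the extra seats.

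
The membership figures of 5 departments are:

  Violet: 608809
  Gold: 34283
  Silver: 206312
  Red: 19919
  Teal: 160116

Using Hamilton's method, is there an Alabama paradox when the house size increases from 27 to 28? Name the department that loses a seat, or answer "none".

Red

At 27 seats: Violet 16, Gold 1, Silver 5, Red 1, Teal 4.
At 28 seats: Violet 17, Gold 1, Silver 6, Red 0, Teal 4.
Red drops from 1 to 0.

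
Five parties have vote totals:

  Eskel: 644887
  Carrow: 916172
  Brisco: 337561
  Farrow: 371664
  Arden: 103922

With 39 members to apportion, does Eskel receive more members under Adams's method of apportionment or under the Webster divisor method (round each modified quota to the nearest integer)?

Webster

Adams: Eskel 10, Carrow 15, Brisco 6, Farrow 6, Arden 2.
Webster: Eskel 11, Carrow 15, Brisco 5, Farrow 6, Arden 2.
Eskel gets 10 under Adams and 11 under Webster.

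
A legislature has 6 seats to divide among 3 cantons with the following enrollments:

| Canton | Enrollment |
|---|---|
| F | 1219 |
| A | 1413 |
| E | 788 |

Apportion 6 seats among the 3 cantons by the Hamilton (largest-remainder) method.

Standard divisor: 3420 ÷ 6 = 570.
Standard quotas: F 2.139, A 2.479, E 1.382.
Lower quotas: F 2, A 2, E 1 (sum 5, leaving 1 seat).
Remainders in descending order: A 0.479, E 0.382, F 0.139.
The surplus seat goes to A.

F=2; A=3; E=1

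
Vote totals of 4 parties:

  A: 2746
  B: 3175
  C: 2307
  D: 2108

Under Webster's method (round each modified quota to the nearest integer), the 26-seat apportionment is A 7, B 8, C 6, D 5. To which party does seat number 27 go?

Priority for the next seat is population ÷ (current seats + 0.5).
Priorities: A 366.133, B 373.529, C 354.923, D 383.273.
Highest priority: D.

D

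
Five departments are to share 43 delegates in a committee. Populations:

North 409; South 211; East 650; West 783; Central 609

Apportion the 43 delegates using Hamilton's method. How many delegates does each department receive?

North 7; South 3; East 10; West 13; Central 10

Standard divisor: 2662 ÷ 43 ≈ 61.907.
Standard quotas: North 6.607, South 3.408, East 10.500, West 12.648, Central 9.837.
Lower quotas: North 6, South 3, East 10, West 12, Central 9 (sum 40, leaving 3 seats).
Remainders in descending order: Central 0.837, West 0.648, North 0.607, East 0.500, South 0.408.
Largest remainders: Central, West, North receive the extra seats.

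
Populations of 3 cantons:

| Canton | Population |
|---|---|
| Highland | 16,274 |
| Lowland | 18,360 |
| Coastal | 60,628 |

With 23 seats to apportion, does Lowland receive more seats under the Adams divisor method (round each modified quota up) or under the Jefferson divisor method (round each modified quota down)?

Adams

Adams: Highland 4, Lowland 5, Coastal 14.
Jefferson: Highland 4, Lowland 4, Coastal 15.
Lowland gets 5 under Adams and 4 under Jefferson.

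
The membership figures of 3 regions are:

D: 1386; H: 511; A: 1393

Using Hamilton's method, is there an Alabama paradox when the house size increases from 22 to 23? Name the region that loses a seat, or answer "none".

At 22 seats: D 9, H 4, A 9.
At 23 seats: D 10, H 3, A 10.
H drops from 4 to 3.

H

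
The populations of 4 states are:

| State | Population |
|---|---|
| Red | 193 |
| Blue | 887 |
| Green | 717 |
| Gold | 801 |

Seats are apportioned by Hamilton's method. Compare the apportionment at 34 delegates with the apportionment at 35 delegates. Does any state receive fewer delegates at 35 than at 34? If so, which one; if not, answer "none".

Red

At 34 seats: Red 3, Blue 12, Green 9, Gold 10.
At 35 seats: Red 2, Blue 12, Green 10, Gold 11.
Red drops from 3 to 2.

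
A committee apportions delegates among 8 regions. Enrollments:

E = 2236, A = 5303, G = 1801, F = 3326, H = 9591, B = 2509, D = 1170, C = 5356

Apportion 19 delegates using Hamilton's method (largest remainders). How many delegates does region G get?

1

The standard divisor is 31292/19 ≈ 1646.947.
Standard quotas: E 1.3577, A 3.2199, G 1.0935, F 2.0195, H 5.8235, B 1.5234, D 0.7104, C 3.2521.
Lower quotas: E 1, A 3, G 1, F 2, H 5, B 1, D 0, C 3 (sum 16, leaving 3 seats).
Remainders in descending order: H 0.8235, D 0.7104, B 0.5234, E 0.3577, C 0.2521, A 0.2199, G 0.0935, F 0.0195.
Largest remainders: H, D, B receive the extra seats.
G receives 1.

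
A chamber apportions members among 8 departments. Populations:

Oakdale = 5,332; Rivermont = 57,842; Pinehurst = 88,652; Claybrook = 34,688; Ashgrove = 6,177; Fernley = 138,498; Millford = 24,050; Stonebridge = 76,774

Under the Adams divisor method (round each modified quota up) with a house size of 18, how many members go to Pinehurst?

Standard divisor 432013/18 ≈ 24000.722; standard quotas: Oakdale 0.222, Rivermont 2.410, Pinehurst 3.694, Claybrook 1.445, Ashgrove 0.257, Fernley 5.771, Millford 1.002, Stonebridge 3.199.
Rounding up gives 1, 3, 4, 2, 1, 6, 2, 4 = 23 seats, so the divisor must be adjusted.
With modified divisor 32100: modified quotas Oakdale 0.166, Rivermont 1.802, Pinehurst 2.762, Claybrook 1.081, Ashgrove 0.192, Fernley 4.315, Millford 0.749, Stonebridge 2.392.
Rounding up: Oakdale 1, Rivermont 2, Pinehurst 3, Claybrook 2, Ashgrove 1, Fernley 5, Millford 1, Stonebridge 3 (total 18).
Pinehurst receives 3.

3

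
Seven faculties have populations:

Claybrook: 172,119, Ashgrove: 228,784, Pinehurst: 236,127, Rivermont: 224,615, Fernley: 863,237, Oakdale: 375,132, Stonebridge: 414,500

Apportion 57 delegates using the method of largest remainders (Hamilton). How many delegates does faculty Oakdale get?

Standard divisor: 2514514 ÷ 57 ≈ 44114.281.
Standard quotas: Claybrook 3.9017, Ashgrove 5.1862, Pinehurst 5.3526, Rivermont 5.0917, Fernley 19.5682, Oakdale 8.5036, Stonebridge 9.3961.
Lower quotas: Claybrook 3, Ashgrove 5, Pinehurst 5, Rivermont 5, Fernley 19, Oakdale 8, Stonebridge 9 (sum 54, leaving 3 seats).
Remainders in descending order: Claybrook 0.9017, Fernley 0.5682, Oakdale 0.5036, Stonebridge 0.3961, Pinehurst 0.3526, Ashgrove 0.1862, Rivermont 0.0917.
Largest remainders: Claybrook, Fernley, Oakdale receive the extra seats.
Oakdale receives 9.

9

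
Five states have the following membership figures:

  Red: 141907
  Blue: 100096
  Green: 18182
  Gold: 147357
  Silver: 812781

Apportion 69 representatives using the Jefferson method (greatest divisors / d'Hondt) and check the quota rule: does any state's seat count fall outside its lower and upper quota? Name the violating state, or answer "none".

Standard quotas: Red 8.024, Blue 5.660, Green 1.028, Gold 8.332, Silver 45.957.
Jefferson allocation: Red 8, Blue 5, Green 1, Gold 8, Silver 47.
Silver has quota 45.957 (lower 45, upper 46) but receives 47 — outside the quota interval.

Silver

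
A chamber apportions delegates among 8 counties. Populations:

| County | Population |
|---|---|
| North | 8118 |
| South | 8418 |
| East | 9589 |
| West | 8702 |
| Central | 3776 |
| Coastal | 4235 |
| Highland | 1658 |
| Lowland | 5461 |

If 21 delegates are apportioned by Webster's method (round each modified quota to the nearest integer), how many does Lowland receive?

Standard divisor 49957/21 ≈ 2378.905; standard quotas: North 3.412, South 3.539, East 4.031, West 3.658, Central 1.587, Coastal 1.780, Highland 0.697, Lowland 2.296.
Rounding to the nearest integer gives 3, 4, 4, 4, 2, 2, 1, 2 = 22 seats, so the divisor must be adjusted.
With modified divisor 2450: modified quotas North 3.313, South 3.436, East 3.914, West 3.552, Central 1.541, Coastal 1.729, Highland 0.677, Lowland 2.229.
Rounding to the nearest integer: North 3, South 3, East 4, West 4, Central 2, Coastal 2, Highland 1, Lowland 2 (total 21).
Lowland receives 2.

2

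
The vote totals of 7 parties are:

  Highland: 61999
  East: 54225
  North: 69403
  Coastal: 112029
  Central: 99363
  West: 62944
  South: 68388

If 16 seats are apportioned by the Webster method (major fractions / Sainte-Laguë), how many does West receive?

2

Standard divisor 528351/16 ≈ 33021.938; standard quotas: Highland 1.878, East 1.642, North 2.102, Coastal 3.393, Central 3.009, West 1.906, South 2.071.
Rounding to the nearest integer gives Highland 2, East 2, North 2, Coastal 3, Central 3, West 2, South 2 — total 16, matching the house size, so no adjustment is needed.
West receives 2.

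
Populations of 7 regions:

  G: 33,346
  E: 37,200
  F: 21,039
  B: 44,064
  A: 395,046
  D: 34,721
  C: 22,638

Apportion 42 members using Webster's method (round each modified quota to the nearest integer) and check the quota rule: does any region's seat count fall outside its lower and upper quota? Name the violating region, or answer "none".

Standard quotas: G 2.382, E 2.657, F 1.503, B 3.147, A 28.215, D 2.480, C 1.617.
Webster allocation: G 2, E 3, F 2, B 3, A 28, D 2, C 2.
Every allocation lies between the lower and upper quota.

none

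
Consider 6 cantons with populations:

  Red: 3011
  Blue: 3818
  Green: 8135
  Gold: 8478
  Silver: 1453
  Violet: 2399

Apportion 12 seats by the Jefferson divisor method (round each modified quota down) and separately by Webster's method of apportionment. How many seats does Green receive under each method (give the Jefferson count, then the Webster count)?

4 and 3

Jefferson: Red 1, Blue 2, Green 4, Gold 4, Silver 0, Violet 1.
Webster: Red 1, Blue 2, Green 3, Gold 4, Silver 1, Violet 1.
Green gets 4 under Jefferson and 3 under Webster.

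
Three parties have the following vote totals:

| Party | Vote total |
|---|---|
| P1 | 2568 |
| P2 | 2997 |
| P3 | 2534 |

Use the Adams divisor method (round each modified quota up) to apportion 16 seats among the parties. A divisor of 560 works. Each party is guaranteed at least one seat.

With modified divisor 560: modified quotas P1 4.586, P2 5.352, P3 4.525.
Rounding up: P1 5, P2 6, P3 5 (total 16).

P1=5, P2=6, P3=5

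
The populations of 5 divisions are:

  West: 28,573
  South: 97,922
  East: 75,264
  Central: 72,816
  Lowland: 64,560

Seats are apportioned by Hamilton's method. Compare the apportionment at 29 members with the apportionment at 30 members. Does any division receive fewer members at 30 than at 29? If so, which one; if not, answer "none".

At 29 seats: West 3, South 8, East 6, Central 6, Lowland 6.
At 30 seats: West 2, South 9, East 7, Central 6, Lowland 6.
West drops from 3 to 2.

West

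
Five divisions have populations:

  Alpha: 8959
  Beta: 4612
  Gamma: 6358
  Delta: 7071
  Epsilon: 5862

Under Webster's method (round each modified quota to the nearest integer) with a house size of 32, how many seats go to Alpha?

Standard divisor 32862/32 ≈ 1026.938; standard quotas: Alpha 8.724, Beta 4.491, Gamma 6.191, Delta 6.886, Epsilon 5.708.
Rounding to the nearest integer gives Alpha 9, Beta 4, Gamma 6, Delta 7, Epsilon 6 — total 32, matching the house size, so no adjustment is needed.
Alpha receives 9.

9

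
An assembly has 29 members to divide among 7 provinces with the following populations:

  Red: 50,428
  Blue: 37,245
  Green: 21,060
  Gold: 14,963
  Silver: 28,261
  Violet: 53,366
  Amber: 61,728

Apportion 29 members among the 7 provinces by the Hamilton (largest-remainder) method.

Standard divisor: 267051 ÷ 29 ≈ 9208.655.
Standard quotas: Red 5.4762, Blue 4.0446, Green 2.2870, Gold 1.6249, Silver 3.0690, Violet 5.7952, Amber 6.7033.
Lower quotas: Red 5, Blue 4, Green 2, Gold 1, Silver 3, Violet 5, Amber 6 (sum 26, leaving 3 seats).
Remainders in descending order: Violet 0.7952, Amber 0.7033, Gold 0.6249, Red 0.4762, Green 0.2870, Silver 0.0690, Blue 0.0446.
Largest remainders: Violet, Amber, Gold receive the extra seats.

Red=5, Blue=4, Green=2, Gold=2, Silver=3, Violet=6, Amber=7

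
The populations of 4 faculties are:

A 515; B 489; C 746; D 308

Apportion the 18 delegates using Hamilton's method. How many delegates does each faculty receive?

Total 2058; standard divisor 2058/18 ≈ 114.333.
Standard quotas: A 4.504, B 4.277, C 6.525, D 2.694.
Lower quotas: A 4, B 4, C 6, D 2 (sum 16, leaving 2 seats).
Remainders in descending order: D 0.694, C 0.525, A 0.504, B 0.277.
The surplus seats go to D, C.

A=4; B=4; C=7; D=3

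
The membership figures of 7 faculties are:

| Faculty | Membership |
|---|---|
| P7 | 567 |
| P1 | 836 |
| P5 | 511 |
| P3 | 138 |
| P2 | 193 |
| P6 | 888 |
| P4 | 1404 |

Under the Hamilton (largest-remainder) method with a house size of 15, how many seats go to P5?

Total 4537; standard divisor 4537/15 ≈ 302.467.
Standard quotas: P7 1.875, P1 2.764, P5 1.689, P3 0.456, P2 0.638, P6 2.936, P4 4.642.
Lower quotas: P7 1, P1 2, P5 1, P3 0, P2 0, P6 2, P4 4 (sum 10, leaving 5 seats).
Remainders in descending order: P6 0.936, P7 0.875, P1 0.764, P5 0.689, P4 0.642, P2 0.638, P3 0.456.
Largest remainders: P6, P7, P1, P5, P4 receive the extra seats.
P5 receives 2.

2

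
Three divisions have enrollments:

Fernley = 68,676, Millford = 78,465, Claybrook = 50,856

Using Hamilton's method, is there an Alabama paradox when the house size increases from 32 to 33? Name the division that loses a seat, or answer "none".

none

At 32 seats: Fernley 11, Millford 13, Claybrook 8.
At 33 seats: Fernley 11, Millford 13, Claybrook 9.
No division's allocation decreased.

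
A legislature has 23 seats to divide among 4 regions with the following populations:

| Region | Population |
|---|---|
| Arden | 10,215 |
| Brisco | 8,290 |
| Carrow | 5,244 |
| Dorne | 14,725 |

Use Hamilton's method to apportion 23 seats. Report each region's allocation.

Standard divisor: 38474 ÷ 23 ≈ 1672.783.
Standard quotas: Arden 6.1066, Brisco 4.9558, Carrow 3.1349, Dorne 8.8027.
Lower quotas: Arden 6, Brisco 4, Carrow 3, Dorne 8 (sum 21, leaving 2 seats).
Remainders in descending order: Brisco 0.9558, Dorne 0.8027, Carrow 0.1349, Arden 0.1066.
Largest remainders: Brisco, Dorne receive the extra seats.

Arden 6; Brisco 5; Carrow 3; Dorne 9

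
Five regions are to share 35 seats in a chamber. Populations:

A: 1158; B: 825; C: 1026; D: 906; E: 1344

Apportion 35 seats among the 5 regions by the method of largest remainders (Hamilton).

The standard divisor is 5259/35 ≈ 150.257.
Standard quotas: A 7.707, B 5.491, C 6.828, D 6.030, E 8.945.
Lower quotas: A 7, B 5, C 6, D 6, E 8 (sum 32, leaving 3 seats).
Remainders in descending order: E 0.945, C 0.828, A 0.707, B 0.491, D 0.030.
Largest remainders: E, C, A receive the extra seats.

A: 8, B: 5, C: 7, D: 6, E: 9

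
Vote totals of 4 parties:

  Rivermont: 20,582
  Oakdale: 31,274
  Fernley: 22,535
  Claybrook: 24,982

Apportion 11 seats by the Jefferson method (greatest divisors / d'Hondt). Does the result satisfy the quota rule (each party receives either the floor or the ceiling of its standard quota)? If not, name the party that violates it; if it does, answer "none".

none

Standard quotas: Rivermont 2.278, Oakdale 3.462, Fernley 2.494, Claybrook 2.765.
Jefferson allocation: Rivermont 2, Oakdale 4, Fernley 2, Claybrook 3.
Every allocation lies between the lower and upper quota.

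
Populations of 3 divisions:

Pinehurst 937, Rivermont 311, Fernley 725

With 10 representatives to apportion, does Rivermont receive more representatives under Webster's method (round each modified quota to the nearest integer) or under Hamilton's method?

Webster: Pinehurst 5, Rivermont 2, Fernley 3.
Hamilton: Pinehurst 5, Rivermont 1, Fernley 4.
Rivermont gets 2 under Webster and 1 under Hamilton.

Webster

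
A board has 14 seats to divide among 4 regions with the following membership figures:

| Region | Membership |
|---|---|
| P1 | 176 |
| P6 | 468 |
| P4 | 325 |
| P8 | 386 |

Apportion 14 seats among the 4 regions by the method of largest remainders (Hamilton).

The standard divisor is 1355/14 ≈ 96.786.
Standard quotas: P1 1.818, P6 4.835, P4 3.358, P8 3.988.
Lower quotas: P1 1, P6 4, P4 3, P8 3 (sum 11, leaving 3 seats).
Remainders in descending order: P8 0.988, P6 0.835, P1 0.818, P4 0.358.
The surplus seats go to P8, P6, P1.

P1 2; P6 5; P4 3; P8 4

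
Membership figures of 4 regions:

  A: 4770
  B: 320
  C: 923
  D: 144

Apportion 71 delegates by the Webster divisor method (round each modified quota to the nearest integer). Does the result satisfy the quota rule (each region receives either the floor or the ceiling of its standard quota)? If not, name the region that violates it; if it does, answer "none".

A

Standard quotas: A 55.006, B 3.690, C 10.644, D 1.661.
Webster allocation: A 54, B 4, C 11, D 2.
A has quota 55.006 (lower 55, upper 56) but receives 54 — outside the quota interval.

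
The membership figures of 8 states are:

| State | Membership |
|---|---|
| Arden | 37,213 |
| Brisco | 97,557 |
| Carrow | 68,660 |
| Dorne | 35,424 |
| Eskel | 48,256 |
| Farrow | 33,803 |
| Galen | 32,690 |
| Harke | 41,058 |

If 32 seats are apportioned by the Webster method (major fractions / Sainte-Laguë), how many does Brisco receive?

8

Standard divisor 394661/32 ≈ 12333.156; standard quotas: Arden 3.017, Brisco 7.910, Carrow 5.567, Dorne 2.872, Eskel 3.913, Farrow 2.741, Galen 2.651, Harke 3.329.
Rounding to the nearest integer gives 3, 8, 6, 3, 4, 3, 3, 3 = 33 seats, so the divisor must be adjusted.
With modified divisor 12700: modified quotas Arden 2.930, Brisco 7.682, Carrow 5.406, Dorne 2.789, Eskel 3.800, Farrow 2.662, Galen 2.574, Harke 3.233.
Rounding to the nearest integer: Arden 3, Brisco 8, Carrow 5, Dorne 3, Eskel 4, Farrow 3, Galen 3, Harke 3 (total 32).
Brisco receives 8.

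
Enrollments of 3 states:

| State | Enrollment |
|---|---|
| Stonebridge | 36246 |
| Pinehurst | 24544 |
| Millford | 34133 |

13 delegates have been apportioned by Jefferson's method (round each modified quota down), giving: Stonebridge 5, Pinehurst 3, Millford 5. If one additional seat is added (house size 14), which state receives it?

Pinehurst

Priority for the next seat is population ÷ (current seats + 1).
Priorities: Stonebridge 6041.000, Pinehurst 6136.000, Millford 5688.833.
Highest priority: Pinehurst.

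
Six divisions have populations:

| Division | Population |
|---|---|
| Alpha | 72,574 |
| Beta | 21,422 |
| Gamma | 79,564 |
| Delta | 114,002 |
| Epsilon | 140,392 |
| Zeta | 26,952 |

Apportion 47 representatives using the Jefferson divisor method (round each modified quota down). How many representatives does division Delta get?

12

Standard divisor 454906/47 ≈ 9678.851; standard quotas: Alpha 7.498, Beta 2.213, Gamma 8.220, Delta 11.778, Epsilon 14.505, Zeta 2.785.
Rounding down gives 7, 2, 8, 11, 14, 2 = 44 seats, so the divisor must be adjusted.
With modified divisor 9045.42: modified quotas Alpha 8.023, Beta 2.368, Gamma 8.796, Delta 12.603, Epsilon 15.521, Zeta 2.980.
Rounding down: Alpha 8, Beta 2, Gamma 8, Delta 12, Epsilon 15, Zeta 2 (total 47).
Delta receives 12.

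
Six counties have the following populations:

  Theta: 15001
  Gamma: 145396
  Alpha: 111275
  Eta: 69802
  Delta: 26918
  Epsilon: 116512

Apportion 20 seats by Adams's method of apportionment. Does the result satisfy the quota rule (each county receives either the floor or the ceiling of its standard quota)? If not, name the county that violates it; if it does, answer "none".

Standard quotas: Theta 0.619, Gamma 5.997, Alpha 4.590, Eta 2.879, Delta 1.110, Epsilon 4.806.
Adams allocation: Theta 1, Gamma 6, Alpha 4, Eta 3, Delta 1, Epsilon 5.
Every allocation lies between the lower and upper quota.

none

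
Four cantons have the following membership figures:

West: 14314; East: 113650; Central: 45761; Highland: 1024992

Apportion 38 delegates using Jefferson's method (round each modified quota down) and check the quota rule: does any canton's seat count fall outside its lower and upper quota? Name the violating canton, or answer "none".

Standard quotas: West 0.454, East 3.603, Central 1.451, Highland 32.493.
Jefferson allocation: West 0, East 3, Central 1, Highland 34.
Highland has quota 32.493 (lower 32, upper 33) but receives 34 — outside the quota interval.

Highland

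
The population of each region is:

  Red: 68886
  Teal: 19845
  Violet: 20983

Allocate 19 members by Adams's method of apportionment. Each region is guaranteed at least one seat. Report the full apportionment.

Red 11, Teal 4, Violet 4

Standard divisor 109714/19 ≈ 5774.421; standard quotas: Red 11.930, Teal 3.437, Violet 3.634.
Rounding up gives 12, 4, 4 = 20 seats, so the divisor must be adjusted.
With modified divisor 6400: modified quotas Red 10.763, Teal 3.101, Violet 3.279.
Rounding up: Red 11, Teal 4, Violet 4 (total 19).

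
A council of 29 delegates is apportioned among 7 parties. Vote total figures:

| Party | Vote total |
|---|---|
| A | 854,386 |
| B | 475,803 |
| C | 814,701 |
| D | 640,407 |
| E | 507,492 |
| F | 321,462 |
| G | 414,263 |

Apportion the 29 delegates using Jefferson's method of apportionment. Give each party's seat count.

Standard divisor 4028514/29 ≈ 138914.276; standard quotas: A 6.150, B 3.425, C 5.865, D 4.610, E 3.653, F 2.314, G 2.982.
Rounding down gives 6, 3, 5, 4, 3, 2, 2 = 25 seats, so the divisor must be adjusted.
With modified divisor 124500: modified quotas A 6.863, B 3.822, C 6.544, D 5.144, E 4.076, F 2.582, G 3.327.
Rounding down: A 6, B 3, C 6, D 5, E 4, F 2, G 3 (total 29).

A 6, B 3, C 6, D 5, E 4, F 2, G 3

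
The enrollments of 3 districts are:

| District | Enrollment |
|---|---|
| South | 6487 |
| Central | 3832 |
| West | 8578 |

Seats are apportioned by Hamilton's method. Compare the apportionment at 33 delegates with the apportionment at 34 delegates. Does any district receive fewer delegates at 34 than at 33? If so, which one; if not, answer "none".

At 33 seats: South 11, Central 7, West 15.
At 34 seats: South 12, Central 7, West 15.
No district's allocation decreased.

none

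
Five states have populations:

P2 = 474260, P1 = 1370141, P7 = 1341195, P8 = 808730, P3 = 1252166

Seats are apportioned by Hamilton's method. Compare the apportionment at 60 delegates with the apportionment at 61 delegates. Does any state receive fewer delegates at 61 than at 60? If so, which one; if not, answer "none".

P2

At 60 seats: P2 6, P1 16, P7 15, P8 9, P3 14.
At 61 seats: P2 5, P1 16, P7 16, P8 9, P3 15.
P2 drops from 6 to 5.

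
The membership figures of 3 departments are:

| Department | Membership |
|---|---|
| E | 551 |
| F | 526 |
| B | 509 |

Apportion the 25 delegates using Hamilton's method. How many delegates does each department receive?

Standard divisor: 1586 ÷ 25 ≈ 63.44.
Standard quotas: E 8.685, F 8.291, B 8.023.
Lower quotas: E 8, F 8, B 8 (sum 24, leaving 1 seat).
Remainders in descending order: E 0.685, F 0.291, B 0.023.
Largest remainder: E receives the extra seat.

E=9; F=8; B=8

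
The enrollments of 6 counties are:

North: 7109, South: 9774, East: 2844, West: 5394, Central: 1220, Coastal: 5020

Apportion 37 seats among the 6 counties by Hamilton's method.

Total 31361; standard divisor 31361/37 ≈ 847.595.
Standard quotas: North 8.3873, South 11.5315, East 3.3554, West 6.3639, Central 1.4394, Coastal 5.9226.
Lower quotas: North 8, South 11, East 3, West 6, Central 1, Coastal 5 (sum 34, leaving 3 seats).
Remainders in descending order: Coastal 0.9226, South 0.5315, Central 0.4394, North 0.3873, West 0.3639, East 0.3554.
Largest remainders: Coastal, South, Central receive the extra seats.

North: 8; South: 12; East: 3; West: 6; Central: 2; Coastal: 6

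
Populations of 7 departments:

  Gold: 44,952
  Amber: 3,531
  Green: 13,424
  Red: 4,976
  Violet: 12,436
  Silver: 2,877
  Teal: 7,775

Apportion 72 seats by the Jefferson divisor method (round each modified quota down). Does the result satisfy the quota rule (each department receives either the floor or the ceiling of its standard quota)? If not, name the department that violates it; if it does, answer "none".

Gold

Standard quotas: Gold 35.973, Amber 2.826, Green 10.743, Red 3.982, Violet 9.952, Silver 2.302, Teal 6.222.
Jefferson allocation: Gold 37, Amber 2, Green 11, Red 4, Violet 10, Silver 2, Teal 6.
Gold has quota 35.973 (lower 35, upper 36) but receives 37 — outside the quota interval.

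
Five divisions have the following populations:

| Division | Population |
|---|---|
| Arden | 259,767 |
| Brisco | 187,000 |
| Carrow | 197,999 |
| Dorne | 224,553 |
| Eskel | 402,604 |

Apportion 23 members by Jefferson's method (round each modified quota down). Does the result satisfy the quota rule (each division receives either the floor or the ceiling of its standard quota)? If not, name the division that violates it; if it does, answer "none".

Standard quotas: Arden 4.697, Brisco 3.381, Carrow 3.580, Dorne 4.061, Eskel 7.280.
Jefferson allocation: Arden 5, Brisco 3, Carrow 3, Dorne 4, Eskel 8.
Every allocation lies between the lower and upper quota.

none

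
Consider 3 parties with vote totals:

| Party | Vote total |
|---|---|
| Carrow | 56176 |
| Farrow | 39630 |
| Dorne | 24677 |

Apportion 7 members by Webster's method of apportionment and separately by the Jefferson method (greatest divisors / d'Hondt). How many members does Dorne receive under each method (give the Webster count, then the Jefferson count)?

Webster: Carrow 3, Farrow 2, Dorne 2.
Jefferson: Carrow 4, Farrow 2, Dorne 1.
Dorne gets 2 under Webster and 1 under Jefferson.

2 and 1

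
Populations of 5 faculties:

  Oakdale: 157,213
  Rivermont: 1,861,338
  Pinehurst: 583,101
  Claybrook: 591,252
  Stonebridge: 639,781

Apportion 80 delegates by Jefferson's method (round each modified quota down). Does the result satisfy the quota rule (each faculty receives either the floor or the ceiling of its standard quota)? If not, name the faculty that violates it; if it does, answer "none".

Standard quotas: Oakdale 3.282, Rivermont 38.852, Pinehurst 12.171, Claybrook 12.341, Stonebridge 13.354.
Jefferson allocation: Oakdale 3, Rivermont 40, Pinehurst 12, Claybrook 12, Stonebridge 13.
Rivermont has quota 38.852 (lower 38, upper 39) but receives 40 — outside the quota interval.

Rivermont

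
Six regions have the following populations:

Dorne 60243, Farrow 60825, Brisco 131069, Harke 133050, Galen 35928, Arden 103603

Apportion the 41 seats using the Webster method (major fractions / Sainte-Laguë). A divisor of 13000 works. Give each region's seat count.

With modified divisor 13000: modified quotas Dorne 4.634, Farrow 4.679, Brisco 10.082, Harke 10.235, Galen 2.764, Arden 7.969.
Rounding to the nearest integer: Dorne 5, Farrow 5, Brisco 10, Harke 10, Galen 3, Arden 8 (total 41).

Dorne=5; Farrow=5; Brisco=10; Harke=10; Galen=3; Arden=8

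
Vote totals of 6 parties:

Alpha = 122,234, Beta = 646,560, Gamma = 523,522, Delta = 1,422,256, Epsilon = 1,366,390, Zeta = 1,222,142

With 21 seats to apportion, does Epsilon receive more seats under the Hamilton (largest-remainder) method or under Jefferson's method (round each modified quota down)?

Jefferson

Hamilton: Alpha 0, Beta 3, Gamma 2, Delta 6, Epsilon 5, Zeta 5.
Jefferson: Alpha 0, Beta 2, Gamma 2, Delta 6, Epsilon 6, Zeta 5.
Epsilon gets 5 under Hamilton and 6 under Jefferson.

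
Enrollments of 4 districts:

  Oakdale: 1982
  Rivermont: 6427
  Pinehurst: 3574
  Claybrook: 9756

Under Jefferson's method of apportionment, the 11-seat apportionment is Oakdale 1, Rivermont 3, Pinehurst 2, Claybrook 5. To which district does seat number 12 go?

Priority for the next seat is population ÷ (current seats + 1).
Priorities: Oakdale 991.000, Rivermont 1606.750, Pinehurst 1191.333, Claybrook 1626.000.
Highest priority: Claybrook.

Claybrook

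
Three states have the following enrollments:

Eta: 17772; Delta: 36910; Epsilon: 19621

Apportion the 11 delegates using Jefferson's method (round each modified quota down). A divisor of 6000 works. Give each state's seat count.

With modified divisor 6000: modified quotas Eta 2.962, Delta 6.152, Epsilon 3.270.
Rounding down: Eta 2, Delta 6, Epsilon 3 (total 11).

Eta=2, Delta=6, Epsilon=3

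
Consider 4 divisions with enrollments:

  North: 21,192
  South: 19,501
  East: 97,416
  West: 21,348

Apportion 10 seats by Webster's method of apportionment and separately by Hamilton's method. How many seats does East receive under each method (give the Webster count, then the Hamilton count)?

7 and 6

Webster: North 1, South 1, East 7, West 1.
Hamilton: North 1, South 1, East 6, West 2.
East gets 7 under Webster and 6 under Hamilton.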